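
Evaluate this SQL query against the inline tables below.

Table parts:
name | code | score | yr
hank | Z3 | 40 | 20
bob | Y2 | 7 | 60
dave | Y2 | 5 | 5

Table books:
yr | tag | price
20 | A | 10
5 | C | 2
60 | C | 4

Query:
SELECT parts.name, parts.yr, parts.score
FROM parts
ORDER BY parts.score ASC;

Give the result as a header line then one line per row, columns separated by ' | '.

After SELECT (3 rows):
parts.name | parts.yr | parts.score
hank | 20 | 40
bob | 60 | 7
dave | 5 | 5
After ORDER BY (3 rows):
parts.name | parts.yr | parts.score
dave | 5 | 5
bob | 60 | 7
hank | 20 | 40

== RESULT ==
parts.name | parts.yr | parts.score
dave | 5 | 5
bob | 60 | 7
hank | 20 | 40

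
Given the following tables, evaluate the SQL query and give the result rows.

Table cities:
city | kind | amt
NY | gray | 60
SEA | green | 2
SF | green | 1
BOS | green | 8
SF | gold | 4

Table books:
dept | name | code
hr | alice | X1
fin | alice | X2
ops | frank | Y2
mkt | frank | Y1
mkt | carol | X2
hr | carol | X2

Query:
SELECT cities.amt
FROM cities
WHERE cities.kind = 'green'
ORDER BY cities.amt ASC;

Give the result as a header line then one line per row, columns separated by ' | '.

== RESULT ==
cities.amt
1
2
8

Derivation:
After WHERE (3 rows):
cities.city | cities.kind | cities.amt
SEA | green | 2
SF | green | 1
BOS | green | 8
After SELECT (3 rows):
cities.amt
2
1
8
After ORDER BY (3 rows):
cities.amt
1
2
8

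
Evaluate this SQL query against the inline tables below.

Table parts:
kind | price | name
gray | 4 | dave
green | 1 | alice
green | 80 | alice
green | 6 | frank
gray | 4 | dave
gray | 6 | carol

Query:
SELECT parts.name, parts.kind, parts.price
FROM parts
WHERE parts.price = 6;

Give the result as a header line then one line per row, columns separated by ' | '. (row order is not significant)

After WHERE (2 rows):
parts.kind | parts.price | parts.name
green | 6 | frank
gray | 6 | carol
After SELECT (2 rows):
parts.name | parts.kind | parts.price
frank | green | 6
carol | gray | 6

== RESULT ==
parts.name | parts.kind | parts.price
frank | green | 6
carol | gray | 6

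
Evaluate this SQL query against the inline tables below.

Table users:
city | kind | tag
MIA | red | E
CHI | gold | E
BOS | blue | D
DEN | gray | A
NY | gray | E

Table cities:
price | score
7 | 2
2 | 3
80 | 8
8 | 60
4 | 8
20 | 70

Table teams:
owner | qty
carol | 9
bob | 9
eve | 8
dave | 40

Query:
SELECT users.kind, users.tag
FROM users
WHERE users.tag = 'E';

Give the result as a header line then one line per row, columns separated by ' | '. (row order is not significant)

== RESULT ==
users.kind | users.tag
red | E
gold | E
gray | E

Derivation:
After WHERE (3 rows):
users.city | users.kind | users.tag
MIA | red | E
CHI | gold | E
NY | gray | E
After SELECT (3 rows):
users.kind | users.tag
red | E
gold | E
gray | E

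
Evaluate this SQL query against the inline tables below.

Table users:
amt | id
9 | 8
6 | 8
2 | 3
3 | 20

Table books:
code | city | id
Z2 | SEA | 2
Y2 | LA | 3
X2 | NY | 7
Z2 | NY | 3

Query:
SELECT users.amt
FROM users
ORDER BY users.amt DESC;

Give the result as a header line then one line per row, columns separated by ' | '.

After SELECT (4 rows):
users.amt
9
6
2
3
After ORDER BY (4 rows):
users.amt
9
6
3
2

== RESULT ==
users.amt
9
6
3
2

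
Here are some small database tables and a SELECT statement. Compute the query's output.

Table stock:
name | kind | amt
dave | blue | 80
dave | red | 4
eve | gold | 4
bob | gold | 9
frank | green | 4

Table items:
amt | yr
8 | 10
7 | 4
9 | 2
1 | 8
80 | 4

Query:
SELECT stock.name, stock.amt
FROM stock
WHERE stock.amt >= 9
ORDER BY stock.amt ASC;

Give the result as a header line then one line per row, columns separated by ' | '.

After WHERE (2 rows):
stock.name | stock.kind | stock.amt
dave | blue | 80
bob | gold | 9
After SELECT (2 rows):
stock.name | stock.amt
dave | 80
bob | 9
After ORDER BY (2 rows):
stock.name | stock.amt
bob | 9
dave | 80

== RESULT ==
stock.name | stock.amt
bob | 9
dave | 80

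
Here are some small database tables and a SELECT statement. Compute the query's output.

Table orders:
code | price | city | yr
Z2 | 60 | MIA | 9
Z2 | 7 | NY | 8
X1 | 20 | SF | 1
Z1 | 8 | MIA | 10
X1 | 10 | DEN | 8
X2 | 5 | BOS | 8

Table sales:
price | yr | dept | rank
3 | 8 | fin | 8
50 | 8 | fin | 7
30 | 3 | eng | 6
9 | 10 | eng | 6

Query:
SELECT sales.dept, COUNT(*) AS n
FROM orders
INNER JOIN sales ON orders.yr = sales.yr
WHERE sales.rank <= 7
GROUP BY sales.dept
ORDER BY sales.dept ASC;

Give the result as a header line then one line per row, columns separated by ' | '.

After JOIN sales (7 rows):
orders.code | orders.price | orders.city | orders.yr | sales.price | sales.yr | sales.dept | sales.rank
Z2 | 7 | NY | 8 | 3 | 8 | fin | 8
Z2 | 7 | NY | 8 | 50 | 8 | fin | 7
Z1 | 8 | MIA | 10 | 9 | 10 | eng | 6
X1 | 10 | DEN | 8 | 3 | 8 | fin | 8
X1 | 10 | DEN | 8 | 50 | 8 | fin | 7
X2 | 5 | BOS | 8 | 3 | 8 | fin | 8
X2 | 5 | BOS | 8 | 50 | 8 | fin | 7
After WHERE (4 rows):
orders.code | orders.price | orders.city | orders.yr | sales.price | sales.yr | sales.dept | sales.rank
Z2 | 7 | NY | 8 | 50 | 8 | fin | 7
Z1 | 8 | MIA | 10 | 9 | 10 | eng | 6
X1 | 10 | DEN | 8 | 50 | 8 | fin | 7
X2 | 5 | BOS | 8 | 50 | 8 | fin | 7
After GROUP BY (2 rows):
sales.dept | n
fin | 3
eng | 1
After ORDER BY (2 rows):
sales.dept | n
eng | 1
fin | 3

== RESULT ==
sales.dept | n
eng | 1
fin | 3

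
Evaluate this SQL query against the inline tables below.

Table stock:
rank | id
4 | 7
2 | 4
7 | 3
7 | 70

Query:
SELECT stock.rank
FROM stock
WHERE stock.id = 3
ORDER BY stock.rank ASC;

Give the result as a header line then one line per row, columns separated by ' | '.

After WHERE (1 rows):
stock.rank | stock.id
7 | 3
After SELECT (1 rows):
stock.rank
7
After ORDER BY (1 rows):
stock.rank
7

== RESULT ==
stock.rank
7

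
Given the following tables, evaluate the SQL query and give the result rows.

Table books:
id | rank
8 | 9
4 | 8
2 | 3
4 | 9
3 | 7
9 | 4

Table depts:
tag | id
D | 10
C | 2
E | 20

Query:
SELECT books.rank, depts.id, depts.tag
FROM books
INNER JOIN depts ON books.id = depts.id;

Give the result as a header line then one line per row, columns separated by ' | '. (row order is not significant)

== RESULT ==
books.rank | depts.id | depts.tag
3 | 2 | C

Derivation:
After JOIN depts (1 rows):
books.id | books.rank | depts.tag | depts.id
2 | 3 | C | 2
After SELECT (1 rows):
books.rank | depts.id | depts.tag
3 | 2 | C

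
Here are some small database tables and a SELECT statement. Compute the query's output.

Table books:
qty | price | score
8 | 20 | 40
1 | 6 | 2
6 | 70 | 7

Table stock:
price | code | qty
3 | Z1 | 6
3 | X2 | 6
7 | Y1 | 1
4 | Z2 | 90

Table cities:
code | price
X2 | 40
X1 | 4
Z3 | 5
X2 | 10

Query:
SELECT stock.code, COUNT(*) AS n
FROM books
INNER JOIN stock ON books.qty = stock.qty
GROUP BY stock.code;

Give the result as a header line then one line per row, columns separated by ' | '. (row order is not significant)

After JOIN stock (3 rows):
books.qty | books.price | books.score | stock.price | stock.code | stock.qty
1 | 6 | 2 | 7 | Y1 | 1
6 | 70 | 7 | 3 | Z1 | 6
6 | 70 | 7 | 3 | X2 | 6
After GROUP BY (3 rows):
stock.code | n
Y1 | 1
Z1 | 1
X2 | 1

== RESULT ==
stock.code | n
Y1 | 1
Z1 | 1
X2 | 1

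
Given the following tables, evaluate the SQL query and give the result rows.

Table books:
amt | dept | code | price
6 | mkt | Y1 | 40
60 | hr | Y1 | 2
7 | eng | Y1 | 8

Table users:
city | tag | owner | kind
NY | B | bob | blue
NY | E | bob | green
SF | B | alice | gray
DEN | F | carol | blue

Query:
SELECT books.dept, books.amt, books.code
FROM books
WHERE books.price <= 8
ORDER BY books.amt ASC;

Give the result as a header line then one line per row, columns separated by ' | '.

After WHERE (2 rows):
books.amt | books.dept | books.code | books.price
60 | hr | Y1 | 2
7 | eng | Y1 | 8
After SELECT (2 rows):
books.dept | books.amt | books.code
hr | 60 | Y1
eng | 7 | Y1
After ORDER BY (2 rows):
books.dept | books.amt | books.code
eng | 7 | Y1
hr | 60 | Y1

== RESULT ==
books.dept | books.amt | books.code
eng | 7 | Y1
hr | 60 | Y1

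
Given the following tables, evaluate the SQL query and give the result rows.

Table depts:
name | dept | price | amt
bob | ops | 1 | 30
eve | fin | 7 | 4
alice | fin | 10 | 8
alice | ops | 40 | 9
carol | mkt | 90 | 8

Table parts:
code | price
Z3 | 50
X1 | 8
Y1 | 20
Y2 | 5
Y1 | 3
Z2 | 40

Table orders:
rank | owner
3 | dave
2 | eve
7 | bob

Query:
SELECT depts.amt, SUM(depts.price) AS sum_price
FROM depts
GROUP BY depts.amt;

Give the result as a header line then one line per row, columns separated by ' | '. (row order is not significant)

After GROUP BY (4 rows):
depts.amt | sum_price
30 | 1
4 | 7
8 | 100
9 | 40

== RESULT ==
depts.amt | sum_price
30 | 1
4 | 7
8 | 100
9 | 40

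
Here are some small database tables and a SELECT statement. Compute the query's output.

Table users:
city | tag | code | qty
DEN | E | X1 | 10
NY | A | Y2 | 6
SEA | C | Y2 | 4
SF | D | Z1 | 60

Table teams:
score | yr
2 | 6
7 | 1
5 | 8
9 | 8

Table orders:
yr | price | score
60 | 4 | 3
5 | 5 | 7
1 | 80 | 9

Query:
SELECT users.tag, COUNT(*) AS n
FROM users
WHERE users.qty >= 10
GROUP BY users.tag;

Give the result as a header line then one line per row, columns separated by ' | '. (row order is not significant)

After WHERE (2 rows):
users.city | users.tag | users.code | users.qty
DEN | E | X1 | 10
SF | D | Z1 | 60
After GROUP BY (2 rows):
users.tag | n
E | 1
D | 1

== RESULT ==
users.tag | n
E | 1
D | 1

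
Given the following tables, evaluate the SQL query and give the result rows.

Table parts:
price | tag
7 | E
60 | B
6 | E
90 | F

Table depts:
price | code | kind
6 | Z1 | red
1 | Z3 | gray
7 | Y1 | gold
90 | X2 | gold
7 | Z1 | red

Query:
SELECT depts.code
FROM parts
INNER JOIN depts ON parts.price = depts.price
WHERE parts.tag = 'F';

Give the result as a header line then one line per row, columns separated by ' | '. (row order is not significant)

== RESULT ==
depts.code
X2

Derivation:
After JOIN depts (4 rows):
parts.price | parts.tag | depts.price | depts.code | depts.kind
7 | E | 7 | Y1 | gold
7 | E | 7 | Z1 | red
6 | E | 6 | Z1 | red
90 | F | 90 | X2 | gold
After WHERE (1 rows):
parts.price | parts.tag | depts.price | depts.code | depts.kind
90 | F | 90 | X2 | gold
After SELECT (1 rows):
depts.code
X2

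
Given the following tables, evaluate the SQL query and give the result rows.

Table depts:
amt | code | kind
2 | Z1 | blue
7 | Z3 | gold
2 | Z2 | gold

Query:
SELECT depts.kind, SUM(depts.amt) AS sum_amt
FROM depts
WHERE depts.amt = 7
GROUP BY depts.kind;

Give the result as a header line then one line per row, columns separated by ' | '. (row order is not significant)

== RESULT ==
depts.kind | sum_amt
gold | 7

Derivation:
After WHERE (1 rows):
depts.amt | depts.code | depts.kind
7 | Z3 | gold
After GROUP BY (1 rows):
depts.kind | sum_amt
gold | 7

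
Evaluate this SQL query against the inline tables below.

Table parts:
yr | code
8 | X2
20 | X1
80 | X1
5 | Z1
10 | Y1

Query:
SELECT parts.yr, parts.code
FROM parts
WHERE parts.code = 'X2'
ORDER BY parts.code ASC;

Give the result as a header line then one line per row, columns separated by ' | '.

== RESULT ==
parts.yr | parts.code
8 | X2

Derivation:
After WHERE (1 rows):
parts.yr | parts.code
8 | X2
After SELECT (1 rows):
parts.yr | parts.code
8 | X2
After ORDER BY (1 rows):
parts.yr | parts.code
8 | X2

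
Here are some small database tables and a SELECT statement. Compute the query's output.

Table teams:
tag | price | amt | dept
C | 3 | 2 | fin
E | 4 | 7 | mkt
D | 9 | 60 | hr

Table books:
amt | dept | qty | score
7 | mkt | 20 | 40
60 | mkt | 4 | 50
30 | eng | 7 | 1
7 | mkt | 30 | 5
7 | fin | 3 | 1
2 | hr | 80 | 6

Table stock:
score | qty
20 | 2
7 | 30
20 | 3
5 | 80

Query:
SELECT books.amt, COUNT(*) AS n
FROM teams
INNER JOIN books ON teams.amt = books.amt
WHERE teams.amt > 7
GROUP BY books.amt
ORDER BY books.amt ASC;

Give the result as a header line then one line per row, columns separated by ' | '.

After JOIN books (5 rows):
teams.tag | teams.price | teams.amt | teams.dept | books.amt | books.dept | books.qty | books.score
C | 3 | 2 | fin | 2 | hr | 80 | 6
E | 4 | 7 | mkt | 7 | mkt | 20 | 40
E | 4 | 7 | mkt | 7 | mkt | 30 | 5
E | 4 | 7 | mkt | 7 | fin | 3 | 1
D | 9 | 60 | hr | 60 | mkt | 4 | 50
After WHERE (1 rows):
teams.tag | teams.price | teams.amt | teams.dept | books.amt | books.dept | books.qty | books.score
D | 9 | 60 | hr | 60 | mkt | 4 | 50
After GROUP BY (1 rows):
books.amt | n
60 | 1
After ORDER BY (1 rows):
books.amt | n
60 | 1

== RESULT ==
books.amt | n
60 | 1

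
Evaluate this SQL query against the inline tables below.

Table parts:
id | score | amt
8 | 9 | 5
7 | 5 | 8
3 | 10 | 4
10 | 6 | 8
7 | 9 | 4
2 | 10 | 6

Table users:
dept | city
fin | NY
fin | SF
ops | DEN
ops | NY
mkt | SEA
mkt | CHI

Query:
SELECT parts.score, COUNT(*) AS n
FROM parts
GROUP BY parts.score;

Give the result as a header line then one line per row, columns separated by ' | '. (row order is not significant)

== RESULT ==
parts.score | n
9 | 2
5 | 1
10 | 2
6 | 1

Derivation:
After GROUP BY (4 rows):
parts.score | n
9 | 2
5 | 1
10 | 2
6 | 1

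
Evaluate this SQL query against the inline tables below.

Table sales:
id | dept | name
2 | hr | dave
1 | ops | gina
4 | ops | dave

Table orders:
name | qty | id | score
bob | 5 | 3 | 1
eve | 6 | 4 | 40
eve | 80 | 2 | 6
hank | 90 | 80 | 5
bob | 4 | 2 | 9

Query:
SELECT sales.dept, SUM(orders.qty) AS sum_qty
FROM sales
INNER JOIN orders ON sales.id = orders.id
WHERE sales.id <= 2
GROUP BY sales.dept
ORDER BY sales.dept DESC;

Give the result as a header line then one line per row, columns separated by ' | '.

After JOIN orders (3 rows):
sales.id | sales.dept | sales.name | orders.name | orders.qty | orders.id | orders.score
2 | hr | dave | eve | 80 | 2 | 6
2 | hr | dave | bob | 4 | 2 | 9
4 | ops | dave | eve | 6 | 4 | 40
After WHERE (2 rows):
sales.id | sales.dept | sales.name | orders.name | orders.qty | orders.id | orders.score
2 | hr | dave | eve | 80 | 2 | 6
2 | hr | dave | bob | 4 | 2 | 9
After GROUP BY (1 rows):
sales.dept | sum_qty
hr | 84
After ORDER BY (1 rows):
sales.dept | sum_qty
hr | 84

== RESULT ==
sales.dept | sum_qty
hr | 84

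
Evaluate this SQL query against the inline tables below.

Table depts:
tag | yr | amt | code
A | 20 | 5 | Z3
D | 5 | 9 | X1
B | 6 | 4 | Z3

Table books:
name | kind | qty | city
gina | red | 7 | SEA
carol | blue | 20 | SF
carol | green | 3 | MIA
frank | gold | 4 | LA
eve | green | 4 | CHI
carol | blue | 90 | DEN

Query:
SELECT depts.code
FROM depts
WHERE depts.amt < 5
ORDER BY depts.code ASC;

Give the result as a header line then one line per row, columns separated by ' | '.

== RESULT ==
depts.code
Z3

Derivation:
After WHERE (1 rows):
depts.tag | depts.yr | depts.amt | depts.code
B | 6 | 4 | Z3
After SELECT (1 rows):
depts.code
Z3
After ORDER BY (1 rows):
depts.code
Z3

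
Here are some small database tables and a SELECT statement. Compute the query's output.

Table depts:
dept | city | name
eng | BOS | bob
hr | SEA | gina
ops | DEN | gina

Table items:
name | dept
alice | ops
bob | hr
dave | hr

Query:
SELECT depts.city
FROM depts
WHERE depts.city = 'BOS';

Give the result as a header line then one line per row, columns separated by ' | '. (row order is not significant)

After WHERE (1 rows):
depts.dept | depts.city | depts.name
eng | BOS | bob
After SELECT (1 rows):
depts.city
BOS

== RESULT ==
depts.city
BOS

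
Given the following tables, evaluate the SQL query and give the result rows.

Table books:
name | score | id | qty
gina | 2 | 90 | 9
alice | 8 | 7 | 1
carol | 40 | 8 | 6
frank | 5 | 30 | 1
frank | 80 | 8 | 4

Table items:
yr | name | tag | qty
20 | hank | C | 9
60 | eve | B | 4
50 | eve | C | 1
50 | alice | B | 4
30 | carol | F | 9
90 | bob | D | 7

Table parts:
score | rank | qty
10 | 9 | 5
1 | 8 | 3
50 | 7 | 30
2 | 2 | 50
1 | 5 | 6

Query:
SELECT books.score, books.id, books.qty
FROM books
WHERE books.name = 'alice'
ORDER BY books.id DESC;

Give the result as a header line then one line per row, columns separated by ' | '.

== RESULT ==
books.score | books.id | books.qty
8 | 7 | 1

Derivation:
After WHERE (1 rows):
books.name | books.score | books.id | books.qty
alice | 8 | 7 | 1
After SELECT (1 rows):
books.score | books.id | books.qty
8 | 7 | 1
After ORDER BY (1 rows):
books.score | books.id | books.qty
8 | 7 | 1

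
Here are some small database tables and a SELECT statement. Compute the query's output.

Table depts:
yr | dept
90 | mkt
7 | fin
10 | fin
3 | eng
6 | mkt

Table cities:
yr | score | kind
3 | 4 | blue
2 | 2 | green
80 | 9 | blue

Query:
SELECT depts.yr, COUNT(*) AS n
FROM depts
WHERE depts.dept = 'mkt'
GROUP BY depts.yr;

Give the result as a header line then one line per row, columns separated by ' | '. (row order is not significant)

== RESULT ==
depts.yr | n
90 | 1
6 | 1

Derivation:
After WHERE (2 rows):
depts.yr | depts.dept
90 | mkt
6 | mkt
After GROUP BY (2 rows):
depts.yr | n
90 | 1
6 | 1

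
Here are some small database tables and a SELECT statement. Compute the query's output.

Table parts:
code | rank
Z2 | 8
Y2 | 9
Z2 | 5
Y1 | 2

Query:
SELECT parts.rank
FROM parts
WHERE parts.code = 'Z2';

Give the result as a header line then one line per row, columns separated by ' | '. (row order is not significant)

After WHERE (2 rows):
parts.code | parts.rank
Z2 | 8
Z2 | 5
After SELECT (2 rows):
parts.rank
8
5

== RESULT ==
parts.rank
8
5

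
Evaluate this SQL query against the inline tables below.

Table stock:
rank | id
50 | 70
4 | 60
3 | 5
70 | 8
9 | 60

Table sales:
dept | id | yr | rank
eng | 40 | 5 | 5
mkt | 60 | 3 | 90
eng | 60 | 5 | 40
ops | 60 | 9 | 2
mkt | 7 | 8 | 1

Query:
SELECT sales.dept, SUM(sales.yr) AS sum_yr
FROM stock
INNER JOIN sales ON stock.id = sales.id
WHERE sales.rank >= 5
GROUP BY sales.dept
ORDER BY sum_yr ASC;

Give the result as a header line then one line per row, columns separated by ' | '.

== RESULT ==
sales.dept | sum_yr
mkt | 6
eng | 10

Derivation:
After JOIN sales (6 rows):
stock.rank | stock.id | sales.dept | sales.id | sales.yr | sales.rank
4 | 60 | mkt | 60 | 3 | 90
4 | 60 | eng | 60 | 5 | 40
4 | 60 | ops | 60 | 9 | 2
9 | 60 | mkt | 60 | 3 | 90
9 | 60 | eng | 60 | 5 | 40
9 | 60 | ops | 60 | 9 | 2
After WHERE (4 rows):
stock.rank | stock.id | sales.dept | sales.id | sales.yr | sales.rank
4 | 60 | mkt | 60 | 3 | 90
4 | 60 | eng | 60 | 5 | 40
9 | 60 | mkt | 60 | 3 | 90
9 | 60 | eng | 60 | 5 | 40
After GROUP BY (2 rows):
sales.dept | sum_yr
mkt | 6
eng | 10
After ORDER BY (2 rows):
sales.dept | sum_yr
mkt | 6
eng | 10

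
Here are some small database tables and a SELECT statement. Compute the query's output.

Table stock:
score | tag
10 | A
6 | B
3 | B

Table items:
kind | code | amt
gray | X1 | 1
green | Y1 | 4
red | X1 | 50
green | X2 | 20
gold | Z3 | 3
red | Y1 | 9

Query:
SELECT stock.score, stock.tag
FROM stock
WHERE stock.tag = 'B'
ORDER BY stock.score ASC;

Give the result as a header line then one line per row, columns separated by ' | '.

After WHERE (2 rows):
stock.score | stock.tag
6 | B
3 | B
After SELECT (2 rows):
stock.score | stock.tag
6 | B
3 | B
After ORDER BY (2 rows):
stock.score | stock.tag
3 | B
6 | B

== RESULT ==
stock.score | stock.tag
3 | B
6 | B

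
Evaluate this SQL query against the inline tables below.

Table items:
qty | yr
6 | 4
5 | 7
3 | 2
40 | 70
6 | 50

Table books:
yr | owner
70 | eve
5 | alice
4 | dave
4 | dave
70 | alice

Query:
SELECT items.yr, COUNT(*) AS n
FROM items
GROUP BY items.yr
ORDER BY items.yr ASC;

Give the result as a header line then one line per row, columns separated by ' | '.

== RESULT ==
items.yr | n
2 | 1
4 | 1
7 | 1
50 | 1
70 | 1

Derivation:
After GROUP BY (5 rows):
items.yr | n
4 | 1
7 | 1
2 | 1
70 | 1
50 | 1
After ORDER BY (5 rows):
items.yr | n
2 | 1
4 | 1
7 | 1
50 | 1
70 | 1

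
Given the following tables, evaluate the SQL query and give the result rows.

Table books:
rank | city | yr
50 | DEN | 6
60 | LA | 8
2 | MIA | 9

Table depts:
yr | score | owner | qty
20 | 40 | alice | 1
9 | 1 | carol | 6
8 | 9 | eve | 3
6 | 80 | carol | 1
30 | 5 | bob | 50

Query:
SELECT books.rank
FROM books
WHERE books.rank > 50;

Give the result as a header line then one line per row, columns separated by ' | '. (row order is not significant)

After WHERE (1 rows):
books.rank | books.city | books.yr
60 | LA | 8
After SELECT (1 rows):
books.rank
60

== RESULT ==
books.rank
60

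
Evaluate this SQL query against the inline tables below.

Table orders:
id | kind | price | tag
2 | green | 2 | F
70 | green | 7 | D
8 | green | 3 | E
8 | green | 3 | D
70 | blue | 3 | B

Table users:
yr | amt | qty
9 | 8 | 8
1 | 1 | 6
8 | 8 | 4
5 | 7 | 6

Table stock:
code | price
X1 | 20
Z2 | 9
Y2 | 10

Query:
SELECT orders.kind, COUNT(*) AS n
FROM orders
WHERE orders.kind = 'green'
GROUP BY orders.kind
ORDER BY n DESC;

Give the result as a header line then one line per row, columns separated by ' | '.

== RESULT ==
orders.kind | n
green | 4

Derivation:
After WHERE (4 rows):
orders.id | orders.kind | orders.price | orders.tag
2 | green | 2 | F
70 | green | 7 | D
8 | green | 3 | E
8 | green | 3 | D
After GROUP BY (1 rows):
orders.kind | n
green | 4
After ORDER BY (1 rows):
orders.kind | n
green | 4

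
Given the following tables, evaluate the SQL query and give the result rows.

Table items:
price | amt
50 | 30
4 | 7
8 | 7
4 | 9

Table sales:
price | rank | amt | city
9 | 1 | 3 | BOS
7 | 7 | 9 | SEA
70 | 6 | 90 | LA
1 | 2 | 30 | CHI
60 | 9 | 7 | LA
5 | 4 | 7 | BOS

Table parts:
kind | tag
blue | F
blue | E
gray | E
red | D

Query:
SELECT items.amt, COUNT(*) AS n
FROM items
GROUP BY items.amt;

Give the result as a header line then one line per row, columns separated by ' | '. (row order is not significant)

After GROUP BY (3 rows):
items.amt | n
30 | 1
7 | 2
9 | 1

== RESULT ==
items.amt | n
30 | 1
7 | 2
9 | 1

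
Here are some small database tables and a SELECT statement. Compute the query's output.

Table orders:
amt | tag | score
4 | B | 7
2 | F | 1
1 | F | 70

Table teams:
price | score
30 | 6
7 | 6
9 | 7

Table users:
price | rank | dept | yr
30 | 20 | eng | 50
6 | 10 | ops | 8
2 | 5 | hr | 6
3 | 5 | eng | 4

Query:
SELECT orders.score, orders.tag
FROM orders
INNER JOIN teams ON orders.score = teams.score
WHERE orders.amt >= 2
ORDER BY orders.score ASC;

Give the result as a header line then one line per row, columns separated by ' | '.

== RESULT ==
orders.score | orders.tag
7 | B

Derivation:
After JOIN teams (1 rows):
orders.amt | orders.tag | orders.score | teams.price | teams.score
4 | B | 7 | 9 | 7
After WHERE (1 rows):
orders.amt | orders.tag | orders.score | teams.price | teams.score
4 | B | 7 | 9 | 7
After SELECT (1 rows):
orders.score | orders.tag
7 | B
After ORDER BY (1 rows):
orders.score | orders.tag
7 | B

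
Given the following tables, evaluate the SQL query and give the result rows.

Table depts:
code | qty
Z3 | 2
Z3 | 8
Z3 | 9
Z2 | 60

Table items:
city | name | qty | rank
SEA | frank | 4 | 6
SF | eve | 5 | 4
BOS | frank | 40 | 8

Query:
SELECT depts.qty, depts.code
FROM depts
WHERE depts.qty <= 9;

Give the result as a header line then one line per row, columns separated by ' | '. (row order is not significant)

After WHERE (3 rows):
depts.code | depts.qty
Z3 | 2
Z3 | 8
Z3 | 9
After SELECT (3 rows):
depts.qty | depts.code
2 | Z3
8 | Z3
9 | Z3

== RESULT ==
depts.qty | depts.code
2 | Z3
8 | Z3
9 | Z3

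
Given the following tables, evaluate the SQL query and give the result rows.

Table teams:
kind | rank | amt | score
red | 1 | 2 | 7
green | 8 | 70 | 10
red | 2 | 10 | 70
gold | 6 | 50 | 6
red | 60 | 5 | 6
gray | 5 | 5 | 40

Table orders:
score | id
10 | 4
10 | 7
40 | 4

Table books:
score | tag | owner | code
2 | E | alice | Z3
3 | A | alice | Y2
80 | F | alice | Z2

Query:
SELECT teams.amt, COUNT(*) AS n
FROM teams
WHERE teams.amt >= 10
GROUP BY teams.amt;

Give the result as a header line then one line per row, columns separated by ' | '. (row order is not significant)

== RESULT ==
teams.amt | n
70 | 1
10 | 1
50 | 1

Derivation:
After WHERE (3 rows):
teams.kind | teams.rank | teams.amt | teams.score
green | 8 | 70 | 10
red | 2 | 10 | 70
gold | 6 | 50 | 6
After GROUP BY (3 rows):
teams.amt | n
70 | 1
10 | 1
50 | 1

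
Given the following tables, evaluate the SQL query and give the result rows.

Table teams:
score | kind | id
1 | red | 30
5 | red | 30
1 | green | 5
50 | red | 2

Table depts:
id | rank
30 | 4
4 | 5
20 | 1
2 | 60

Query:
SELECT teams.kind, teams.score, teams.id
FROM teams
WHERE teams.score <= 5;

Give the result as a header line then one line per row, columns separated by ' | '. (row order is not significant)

After WHERE (3 rows):
teams.score | teams.kind | teams.id
1 | red | 30
5 | red | 30
1 | green | 5
After SELECT (3 rows):
teams.kind | teams.score | teams.id
red | 1 | 30
red | 5 | 30
green | 1 | 5

== RESULT ==
teams.kind | teams.score | teams.id
red | 1 | 30
red | 5 | 30
green | 1 | 5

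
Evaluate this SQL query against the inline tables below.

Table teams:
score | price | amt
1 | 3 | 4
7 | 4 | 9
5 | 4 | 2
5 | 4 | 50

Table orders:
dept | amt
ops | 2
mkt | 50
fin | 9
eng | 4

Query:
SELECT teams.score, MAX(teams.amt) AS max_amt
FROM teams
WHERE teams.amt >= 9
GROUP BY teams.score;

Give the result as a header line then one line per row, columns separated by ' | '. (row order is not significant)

== RESULT ==
teams.score | max_amt
7 | 9
5 | 50

Derivation:
After WHERE (2 rows):
teams.score | teams.price | teams.amt
7 | 4 | 9
5 | 4 | 50
After GROUP BY (2 rows):
teams.score | max_amt
7 | 9
5 | 50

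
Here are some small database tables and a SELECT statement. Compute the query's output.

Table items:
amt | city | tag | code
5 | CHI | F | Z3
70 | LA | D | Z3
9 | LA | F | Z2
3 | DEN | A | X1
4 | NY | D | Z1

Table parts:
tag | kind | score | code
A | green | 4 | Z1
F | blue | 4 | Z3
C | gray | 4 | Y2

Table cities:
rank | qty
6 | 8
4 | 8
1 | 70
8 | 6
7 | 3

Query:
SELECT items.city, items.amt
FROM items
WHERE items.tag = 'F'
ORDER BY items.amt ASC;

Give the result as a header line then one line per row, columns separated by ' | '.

After WHERE (2 rows):
items.amt | items.city | items.tag | items.code
5 | CHI | F | Z3
9 | LA | F | Z2
After SELECT (2 rows):
items.city | items.amt
CHI | 5
LA | 9
After ORDER BY (2 rows):
items.city | items.amt
CHI | 5
LA | 9

== RESULT ==
items.city | items.amt
CHI | 5
LA | 9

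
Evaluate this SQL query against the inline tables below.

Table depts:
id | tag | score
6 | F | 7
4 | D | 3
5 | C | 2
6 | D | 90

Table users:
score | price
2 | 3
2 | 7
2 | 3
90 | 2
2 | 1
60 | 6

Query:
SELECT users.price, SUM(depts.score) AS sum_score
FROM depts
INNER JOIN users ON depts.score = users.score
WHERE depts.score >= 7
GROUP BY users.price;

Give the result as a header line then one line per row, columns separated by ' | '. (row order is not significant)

== RESULT ==
users.price | sum_score
2 | 90

Derivation:
After JOIN users (5 rows):
depts.id | depts.tag | depts.score | users.score | users.price
5 | C | 2 | 2 | 3
5 | C | 2 | 2 | 7
5 | C | 2 | 2 | 3
5 | C | 2 | 2 | 1
6 | D | 90 | 90 | 2
After WHERE (1 rows):
depts.id | depts.tag | depts.score | users.score | users.price
6 | D | 90 | 90 | 2
After GROUP BY (1 rows):
users.price | sum_score
2 | 90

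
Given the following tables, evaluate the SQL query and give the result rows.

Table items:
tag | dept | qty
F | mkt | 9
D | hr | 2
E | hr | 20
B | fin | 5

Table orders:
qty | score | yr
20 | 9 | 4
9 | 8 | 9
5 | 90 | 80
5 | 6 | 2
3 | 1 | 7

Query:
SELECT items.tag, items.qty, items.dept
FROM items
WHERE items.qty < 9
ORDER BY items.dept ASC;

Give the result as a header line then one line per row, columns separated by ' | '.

After WHERE (2 rows):
items.tag | items.dept | items.qty
D | hr | 2
B | fin | 5
After SELECT (2 rows):
items.tag | items.qty | items.dept
D | 2 | hr
B | 5 | fin
After ORDER BY (2 rows):
items.tag | items.qty | items.dept
B | 5 | fin
D | 2 | hr

== RESULT ==
items.tag | items.qty | items.dept
B | 5 | fin
D | 2 | hr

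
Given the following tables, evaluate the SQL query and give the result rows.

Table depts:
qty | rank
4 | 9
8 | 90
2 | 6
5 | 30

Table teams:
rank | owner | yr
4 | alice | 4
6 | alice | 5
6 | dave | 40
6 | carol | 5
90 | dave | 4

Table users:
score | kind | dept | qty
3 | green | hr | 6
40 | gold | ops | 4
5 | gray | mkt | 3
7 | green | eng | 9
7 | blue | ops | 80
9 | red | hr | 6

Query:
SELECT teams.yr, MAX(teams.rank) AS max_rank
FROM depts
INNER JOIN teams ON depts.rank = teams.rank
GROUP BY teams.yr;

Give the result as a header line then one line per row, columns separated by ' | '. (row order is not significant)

After JOIN teams (4 rows):
depts.qty | depts.rank | teams.rank | teams.owner | teams.yr
8 | 90 | 90 | dave | 4
2 | 6 | 6 | alice | 5
2 | 6 | 6 | dave | 40
2 | 6 | 6 | carol | 5
After GROUP BY (3 rows):
teams.yr | max_rank
4 | 90
5 | 6
40 | 6

== RESULT ==
teams.yr | max_rank
4 | 90
5 | 6
40 | 6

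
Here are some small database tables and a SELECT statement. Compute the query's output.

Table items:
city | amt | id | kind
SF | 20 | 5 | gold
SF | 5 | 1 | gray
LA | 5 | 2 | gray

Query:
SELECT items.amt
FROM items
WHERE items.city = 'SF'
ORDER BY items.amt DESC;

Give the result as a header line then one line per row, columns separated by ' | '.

== RESULT ==
items.amt
20
5

Derivation:
After WHERE (2 rows):
items.city | items.amt | items.id | items.kind
SF | 20 | 5 | gold
SF | 5 | 1 | gray
After SELECT (2 rows):
items.amt
20
5
After ORDER BY (2 rows):
items.amt
20
5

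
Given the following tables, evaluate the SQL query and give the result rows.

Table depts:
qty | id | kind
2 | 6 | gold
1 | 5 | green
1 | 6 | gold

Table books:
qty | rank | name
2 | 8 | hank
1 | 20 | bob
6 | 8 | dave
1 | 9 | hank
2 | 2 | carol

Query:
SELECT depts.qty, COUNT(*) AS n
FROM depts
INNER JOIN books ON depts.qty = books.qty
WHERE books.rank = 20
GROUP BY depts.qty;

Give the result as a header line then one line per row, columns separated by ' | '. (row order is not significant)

== RESULT ==
depts.qty | n
1 | 2

Derivation:
After JOIN books (6 rows):
depts.qty | depts.id | depts.kind | books.qty | books.rank | books.name
2 | 6 | gold | 2 | 8 | hank
2 | 6 | gold | 2 | 2 | carol
1 | 5 | green | 1 | 20 | bob
1 | 5 | green | 1 | 9 | hank
1 | 6 | gold | 1 | 20 | bob
1 | 6 | gold | 1 | 9 | hank
After WHERE (2 rows):
depts.qty | depts.id | depts.kind | books.qty | books.rank | books.name
1 | 5 | green | 1 | 20 | bob
1 | 6 | gold | 1 | 20 | bob
After GROUP BY (1 rows):
depts.qty | n
1 | 2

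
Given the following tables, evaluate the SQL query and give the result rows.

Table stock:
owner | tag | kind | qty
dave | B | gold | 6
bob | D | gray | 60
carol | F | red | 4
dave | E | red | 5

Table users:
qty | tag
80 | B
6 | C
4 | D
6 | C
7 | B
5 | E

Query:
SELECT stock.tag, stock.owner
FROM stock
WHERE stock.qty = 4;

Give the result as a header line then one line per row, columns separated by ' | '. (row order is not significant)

After WHERE (1 rows):
stock.owner | stock.tag | stock.kind | stock.qty
carol | F | red | 4
After SELECT (1 rows):
stock.tag | stock.owner
F | carol

== RESULT ==
stock.tag | stock.owner
F | carol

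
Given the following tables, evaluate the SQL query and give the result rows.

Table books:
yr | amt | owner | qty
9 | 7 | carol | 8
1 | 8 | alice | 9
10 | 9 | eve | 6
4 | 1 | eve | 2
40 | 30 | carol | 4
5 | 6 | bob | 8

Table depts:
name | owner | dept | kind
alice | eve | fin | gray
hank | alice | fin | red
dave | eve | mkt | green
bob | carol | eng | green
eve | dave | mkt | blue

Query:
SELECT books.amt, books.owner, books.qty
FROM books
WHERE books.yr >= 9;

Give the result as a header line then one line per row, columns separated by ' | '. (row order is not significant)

== RESULT ==
books.amt | books.owner | books.qty
7 | carol | 8
9 | eve | 6
30 | carol | 4

Derivation:
After WHERE (3 rows):
books.yr | books.amt | books.owner | books.qty
9 | 7 | carol | 8
10 | 9 | eve | 6
40 | 30 | carol | 4
After SELECT (3 rows):
books.amt | books.owner | books.qty
7 | carol | 8
9 | eve | 6
30 | carol | 4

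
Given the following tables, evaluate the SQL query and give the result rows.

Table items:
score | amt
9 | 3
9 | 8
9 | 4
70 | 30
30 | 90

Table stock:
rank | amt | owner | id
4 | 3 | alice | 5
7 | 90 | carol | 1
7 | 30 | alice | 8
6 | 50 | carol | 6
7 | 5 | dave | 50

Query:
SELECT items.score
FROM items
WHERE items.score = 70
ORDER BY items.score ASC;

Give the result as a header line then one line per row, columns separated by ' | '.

After WHERE (1 rows):
items.score | items.amt
70 | 30
After SELECT (1 rows):
items.score
70
After ORDER BY (1 rows):
items.score
70

== RESULT ==
items.score
70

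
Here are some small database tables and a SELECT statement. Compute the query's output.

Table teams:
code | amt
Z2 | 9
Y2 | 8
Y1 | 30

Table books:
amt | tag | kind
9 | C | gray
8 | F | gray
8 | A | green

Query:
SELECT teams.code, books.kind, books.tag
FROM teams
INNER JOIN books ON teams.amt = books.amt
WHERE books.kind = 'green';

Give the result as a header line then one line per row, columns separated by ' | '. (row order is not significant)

== RESULT ==
teams.code | books.kind | books.tag
Y2 | green | A

Derivation:
After JOIN books (3 rows):
teams.code | teams.amt | books.amt | books.tag | books.kind
Z2 | 9 | 9 | C | gray
Y2 | 8 | 8 | F | gray
Y2 | 8 | 8 | A | green
After WHERE (1 rows):
teams.code | teams.amt | books.amt | books.tag | books.kind
Y2 | 8 | 8 | A | green
After SELECT (1 rows):
teams.code | books.kind | books.tag
Y2 | green | A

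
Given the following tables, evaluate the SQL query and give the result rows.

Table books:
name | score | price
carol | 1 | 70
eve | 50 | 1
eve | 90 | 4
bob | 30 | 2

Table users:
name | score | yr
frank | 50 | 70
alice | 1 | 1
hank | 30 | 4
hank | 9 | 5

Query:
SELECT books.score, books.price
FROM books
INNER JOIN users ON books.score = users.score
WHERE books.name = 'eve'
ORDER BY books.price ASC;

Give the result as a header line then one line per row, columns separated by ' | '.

== RESULT ==
books.score | books.price
50 | 1

Derivation:
After JOIN users (3 rows):
books.name | books.score | books.price | users.name | users.score | users.yr
carol | 1 | 70 | alice | 1 | 1
eve | 50 | 1 | frank | 50 | 70
bob | 30 | 2 | hank | 30 | 4
After WHERE (1 rows):
books.name | books.score | books.price | users.name | users.score | users.yr
eve | 50 | 1 | frank | 50 | 70
After SELECT (1 rows):
books.score | books.price
50 | 1
After ORDER BY (1 rows):
books.score | books.price
50 | 1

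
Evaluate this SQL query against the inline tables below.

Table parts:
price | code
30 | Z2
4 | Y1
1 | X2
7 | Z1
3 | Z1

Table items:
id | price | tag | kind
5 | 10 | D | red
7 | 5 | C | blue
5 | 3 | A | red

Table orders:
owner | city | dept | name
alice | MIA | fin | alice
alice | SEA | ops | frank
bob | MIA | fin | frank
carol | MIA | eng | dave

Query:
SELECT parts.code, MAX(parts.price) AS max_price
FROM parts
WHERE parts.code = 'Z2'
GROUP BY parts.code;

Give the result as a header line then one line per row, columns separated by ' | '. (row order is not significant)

== RESULT ==
parts.code | max_price
Z2 | 30

Derivation:
After WHERE (1 rows):
parts.price | parts.code
30 | Z2
After GROUP BY (1 rows):
parts.code | max_price
Z2 | 30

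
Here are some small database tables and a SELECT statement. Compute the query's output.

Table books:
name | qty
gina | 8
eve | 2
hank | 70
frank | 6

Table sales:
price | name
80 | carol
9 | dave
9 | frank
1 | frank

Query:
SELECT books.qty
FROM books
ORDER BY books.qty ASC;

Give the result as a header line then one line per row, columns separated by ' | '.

After SELECT (4 rows):
books.qty
8
2
70
6
After ORDER BY (4 rows):
books.qty
2
6
8
70

== RESULT ==
books.qty
2
6
8
70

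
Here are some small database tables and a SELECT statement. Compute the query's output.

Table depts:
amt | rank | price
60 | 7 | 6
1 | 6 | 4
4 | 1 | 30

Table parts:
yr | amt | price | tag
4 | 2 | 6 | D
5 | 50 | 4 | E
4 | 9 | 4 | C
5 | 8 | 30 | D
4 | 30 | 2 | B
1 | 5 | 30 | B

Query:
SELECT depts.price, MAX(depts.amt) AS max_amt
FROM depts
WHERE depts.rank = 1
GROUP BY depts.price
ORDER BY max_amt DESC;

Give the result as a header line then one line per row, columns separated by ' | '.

== RESULT ==
depts.price | max_amt
30 | 4

Derivation:
After WHERE (1 rows):
depts.amt | depts.rank | depts.price
4 | 1 | 30
After GROUP BY (1 rows):
depts.price | max_amt
30 | 4
After ORDER BY (1 rows):
depts.price | max_amt
30 | 4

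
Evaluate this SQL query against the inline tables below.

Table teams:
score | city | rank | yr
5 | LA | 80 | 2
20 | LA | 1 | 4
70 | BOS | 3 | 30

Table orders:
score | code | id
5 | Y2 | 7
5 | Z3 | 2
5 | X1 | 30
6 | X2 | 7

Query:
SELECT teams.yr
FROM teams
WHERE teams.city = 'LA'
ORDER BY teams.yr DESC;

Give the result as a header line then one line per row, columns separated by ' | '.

== RESULT ==
teams.yr
4
2

Derivation:
After WHERE (2 rows):
teams.score | teams.city | teams.rank | teams.yr
5 | LA | 80 | 2
20 | LA | 1 | 4
After SELECT (2 rows):
teams.yr
2
4
After ORDER BY (2 rows):
teams.yr
4
2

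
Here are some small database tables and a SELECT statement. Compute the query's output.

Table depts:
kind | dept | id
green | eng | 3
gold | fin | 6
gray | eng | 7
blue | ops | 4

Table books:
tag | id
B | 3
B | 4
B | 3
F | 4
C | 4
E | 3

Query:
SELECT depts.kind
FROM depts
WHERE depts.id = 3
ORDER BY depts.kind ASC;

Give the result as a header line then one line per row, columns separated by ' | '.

After WHERE (1 rows):
depts.kind | depts.dept | depts.id
green | eng | 3
After SELECT (1 rows):
depts.kind
green
After ORDER BY (1 rows):
depts.kind
green

== RESULT ==
depts.kind
green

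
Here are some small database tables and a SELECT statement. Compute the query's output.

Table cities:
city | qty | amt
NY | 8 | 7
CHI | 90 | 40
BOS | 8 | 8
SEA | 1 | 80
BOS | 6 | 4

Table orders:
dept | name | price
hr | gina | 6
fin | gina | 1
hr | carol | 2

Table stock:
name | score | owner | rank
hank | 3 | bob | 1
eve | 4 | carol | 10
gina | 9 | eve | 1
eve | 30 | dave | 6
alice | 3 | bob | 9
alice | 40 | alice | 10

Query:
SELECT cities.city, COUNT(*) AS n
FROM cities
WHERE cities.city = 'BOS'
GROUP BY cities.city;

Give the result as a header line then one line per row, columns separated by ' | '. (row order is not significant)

After WHERE (2 rows):
cities.city | cities.qty | cities.amt
BOS | 8 | 8
BOS | 6 | 4
After GROUP BY (1 rows):
cities.city | n
BOS | 2

== RESULT ==
cities.city | n
BOS | 2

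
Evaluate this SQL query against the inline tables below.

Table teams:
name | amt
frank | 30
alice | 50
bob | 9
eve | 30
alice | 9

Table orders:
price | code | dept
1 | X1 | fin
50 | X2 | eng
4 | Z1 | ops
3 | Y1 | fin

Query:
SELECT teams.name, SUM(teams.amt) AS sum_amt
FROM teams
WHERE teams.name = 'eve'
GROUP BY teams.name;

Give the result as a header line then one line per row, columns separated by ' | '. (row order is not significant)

== RESULT ==
teams.name | sum_amt
eve | 30

Derivation:
After WHERE (1 rows):
teams.name | teams.amt
eve | 30
After GROUP BY (1 rows):
teams.name | sum_amt
eve | 30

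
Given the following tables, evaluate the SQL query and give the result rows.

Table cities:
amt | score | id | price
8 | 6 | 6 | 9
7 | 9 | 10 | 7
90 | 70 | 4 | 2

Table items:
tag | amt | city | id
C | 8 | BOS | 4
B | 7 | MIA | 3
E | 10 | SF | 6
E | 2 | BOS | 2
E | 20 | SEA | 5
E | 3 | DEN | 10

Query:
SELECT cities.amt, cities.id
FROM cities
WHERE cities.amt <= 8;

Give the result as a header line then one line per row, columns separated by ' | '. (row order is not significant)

== RESULT ==
cities.amt | cities.id
8 | 6
7 | 10

Derivation:
After WHERE (2 rows):
cities.amt | cities.score | cities.id | cities.price
8 | 6 | 6 | 9
7 | 9 | 10 | 7
After SELECT (2 rows):
cities.amt | cities.id
8 | 6
7 | 10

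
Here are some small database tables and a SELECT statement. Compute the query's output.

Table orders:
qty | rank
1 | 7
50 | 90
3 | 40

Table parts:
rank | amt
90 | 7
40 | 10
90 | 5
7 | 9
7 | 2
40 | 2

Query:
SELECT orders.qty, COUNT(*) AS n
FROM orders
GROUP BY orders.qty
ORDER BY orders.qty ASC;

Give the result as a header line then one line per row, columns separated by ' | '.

After GROUP BY (3 rows):
orders.qty | n
1 | 1
50 | 1
3 | 1
After ORDER BY (3 rows):
orders.qty | n
1 | 1
3 | 1
50 | 1

== RESULT ==
orders.qty | n
1 | 1
3 | 1
50 | 1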